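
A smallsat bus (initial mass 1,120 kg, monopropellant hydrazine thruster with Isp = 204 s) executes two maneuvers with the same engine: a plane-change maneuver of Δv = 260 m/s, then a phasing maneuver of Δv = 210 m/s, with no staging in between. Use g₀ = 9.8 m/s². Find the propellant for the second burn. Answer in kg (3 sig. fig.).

propellant for the second burn ≈ 98.1 kg

v_e = Isp · g₀ = 204 × 9.8 = 1999.2 m/s.
After the first burn: m = 1120 × exp(−260/1999.2) = 1120 × 0.87805 = 983.416 kg.
After the second burn: m = 983.416 × exp(−210/1999.2) = 983.416 × 0.90029 = 885.36 kg.
Second-burn propellant = 983.416 − 885.36 = 98.056 kg.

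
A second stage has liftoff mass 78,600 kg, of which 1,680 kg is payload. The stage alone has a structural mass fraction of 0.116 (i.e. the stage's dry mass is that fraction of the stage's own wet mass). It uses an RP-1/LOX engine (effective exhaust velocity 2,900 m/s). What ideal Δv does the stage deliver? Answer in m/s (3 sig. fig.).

Δv ≈ 5810 m/s

Stage wet mass = m₀ − payload = 78,600 − 1,680 = 76,920 kg.
Stage dry mass = ε × stage wet mass = 0.116 × 76,920 = 8,922.72 kg.
Burnout mass m_f = stage dry + payload = 8,922.72 + 1,680 = 10,602.72 kg.
Δv = v_e · ln(78,600/10,602.72) = 2900.0 × ln(7.413) = 2900.0 × 2.0033 ≈ 5809 m/s.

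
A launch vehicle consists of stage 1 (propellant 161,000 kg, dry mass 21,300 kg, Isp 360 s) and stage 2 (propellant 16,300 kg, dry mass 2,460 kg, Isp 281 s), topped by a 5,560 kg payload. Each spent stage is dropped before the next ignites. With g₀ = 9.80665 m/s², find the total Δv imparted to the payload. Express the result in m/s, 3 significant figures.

Δv ≈ 8390 m/s

Ignition mass of stage 1 = 161,000+21,300 + 16,300+2,460 + 5,560 = 206,620 kg.
Stage 1: m₀ = 206,620 kg, m_f = 206,620 − 161,000 = 45,620 kg; Δv = 360×9.80665×ln(4.529) = 3530.4×1.5105 ≈ 5333 m/s.
Stage 2: m₀ = 24,320 kg, m_f = 24,320 − 16,300 = 8,020 kg; Δv = 281×9.80665×ln(3.032) = 2755.7×1.1094 ≈ 3057 m/s.
Total Δv = 5333 + 3057 = 8390 m/s.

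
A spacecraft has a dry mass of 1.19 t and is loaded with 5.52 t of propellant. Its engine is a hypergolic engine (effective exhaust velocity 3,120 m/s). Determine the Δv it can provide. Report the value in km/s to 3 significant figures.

Δv ≈ 5.40 km/s

m₀ = m_dry + m_prop = 1.19 + 5.52 = 6.71 t.
From the ideal rocket equation, Δv = v_e · ln(m₀/m_f) = 3120.0 × ln(5.639) = 3120.0 × 1.7296 ≈ 5396.5 m/s.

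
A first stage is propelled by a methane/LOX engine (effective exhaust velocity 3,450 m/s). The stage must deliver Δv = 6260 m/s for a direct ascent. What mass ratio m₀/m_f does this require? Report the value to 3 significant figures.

mass ratio ≈ 6.14

By the Tsiolkovsky rocket equation, m₀/m_f = exp(Δv / v_e) = exp(6260 / 3450.0) = exp(1.8145) = 6.1380.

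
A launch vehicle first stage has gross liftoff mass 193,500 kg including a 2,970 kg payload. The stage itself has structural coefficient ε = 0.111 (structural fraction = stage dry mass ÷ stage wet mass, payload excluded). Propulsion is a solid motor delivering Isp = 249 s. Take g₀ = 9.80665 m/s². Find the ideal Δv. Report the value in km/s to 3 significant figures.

Stage wet mass = m₀ − payload = 193,500 − 2,970 = 190,530 kg.
Stage dry mass = ε × stage wet mass = 0.111 × 190,530 = 21,148.8 kg.
Burnout mass m_f = stage dry + payload = 21,148.8 + 2,970 = 24,118.8 kg.
v_e = Isp · g₀ = 249 × 9.80665 = 2441.9 m/s.
From the ideal rocket equation, Δv = v_e · ln(193,500/24,118.8) = 2441.9 × ln(8.023) = 2441.9 × 2.0823 ≈ 5085 m/s.

Δv ≈ 5.08 km/s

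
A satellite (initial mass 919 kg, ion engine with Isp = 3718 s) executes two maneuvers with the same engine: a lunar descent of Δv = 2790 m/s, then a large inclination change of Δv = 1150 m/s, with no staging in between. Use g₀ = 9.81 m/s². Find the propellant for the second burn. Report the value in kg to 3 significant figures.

propellant for the second burn ≈ 26.4 kg

v_e = Isp · g₀ = 3718 × 9.81 = 36473.6 m/s.
After the first burn: m = 919 × exp(−2790/36473.6) = 919 × 0.92636 = 851.325 kg.
After the second burn: m = 851.325 × exp(−1150/36473.6) = 851.325 × 0.96896 = 824.9 kg.
Second-burn propellant = 851.325 − 824.9 = 26.425 kg.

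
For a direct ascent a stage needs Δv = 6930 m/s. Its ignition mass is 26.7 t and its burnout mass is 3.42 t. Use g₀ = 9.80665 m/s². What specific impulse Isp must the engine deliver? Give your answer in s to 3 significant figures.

ln(m₀/m_f) = ln(26700/3420) = ln(7.807) = 2.0550.
v_e = Δv / ln(m₀/m_f) = 6930 / 2.0550 = 3372.2 m/s.
Isp = v_e / g₀ = 3372.2 / 9.80665 = 343.9 s.

Isp ≈ 344 s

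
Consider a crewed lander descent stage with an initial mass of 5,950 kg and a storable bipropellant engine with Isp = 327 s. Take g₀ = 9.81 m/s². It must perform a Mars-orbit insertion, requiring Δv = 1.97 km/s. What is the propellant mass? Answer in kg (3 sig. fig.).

v_e = Isp · g₀ = 327 × 9.81 = 3207.9 m/s.
By the Tsiolkovsky rocket equation, m₀/m_f = exp(Δv / v_e) = exp(1970 / 3207.9) = exp(0.6141) = 1.8480.
m_f = 5,950 / 1.8480 = 3,219.7 kg, so propellant = m₀ − m_f = 5,950 − 3,219.7 = 2,730.3 kg.

propellant mass ≈ 2730 kg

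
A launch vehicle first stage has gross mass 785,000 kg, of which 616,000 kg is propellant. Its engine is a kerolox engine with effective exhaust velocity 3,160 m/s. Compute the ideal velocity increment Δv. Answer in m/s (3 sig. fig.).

m_f = m₀ − m_prop = 785,000 − 616,000 = 169,000 kg.
From the ideal rocket equation, Δv = v_e · ln(m₀/m_f) = 3160.0 × ln(4.645) = 3160.0 × 1.5358 ≈ 4853.1 m/s.

Δv ≈ 4850 m/s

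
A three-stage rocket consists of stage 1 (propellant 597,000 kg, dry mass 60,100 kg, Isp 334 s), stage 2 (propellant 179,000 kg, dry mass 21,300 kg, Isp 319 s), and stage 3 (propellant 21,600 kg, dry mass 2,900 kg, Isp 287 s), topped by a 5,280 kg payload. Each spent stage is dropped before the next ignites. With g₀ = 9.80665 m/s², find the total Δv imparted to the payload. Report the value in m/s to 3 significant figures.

Δv ≈ 12000 m/s

Ignition mass of stage 1 = 597,000+60,100 + 179,000+21,300 + 21,600+2,900 + 5,280 = 887,180 kg.
Stage 1: m₀ = 887,180 kg, m_f = 887,180 − 597,000 = 290,180 kg; Δv = 334×9.80665×ln(3.057) = 3275.4×1.1175 ≈ 3660 m/s.
Stage 2: m₀ = 230,080 kg, m_f = 230,080 − 179,000 = 51,080 kg; Δv = 319×9.80665×ln(4.504) = 3128.3×1.5050 ≈ 4708 m/s.
Stage 3: m₀ = 29,780 kg, m_f = 29,780 − 21,600 = 8,180 kg; Δv = 287×9.80665×ln(3.641) = 2814.5×1.2921 ≈ 3637 m/s.
Total Δv = 3660 + 4708 + 3637 = 12005 m/s.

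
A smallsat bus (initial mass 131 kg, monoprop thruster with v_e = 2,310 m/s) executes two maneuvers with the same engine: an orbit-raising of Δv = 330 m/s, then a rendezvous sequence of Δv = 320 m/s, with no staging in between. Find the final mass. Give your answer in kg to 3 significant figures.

final mass ≈ 98.9 kg

After the first burn: m = 131 × exp(−330/2310.0) = 131 × 0.86688 = 113.561 kg.
After the second burn: m = 113.561 × exp(−320/2310.0) = 113.561 × 0.87064 = 98.8707 kg.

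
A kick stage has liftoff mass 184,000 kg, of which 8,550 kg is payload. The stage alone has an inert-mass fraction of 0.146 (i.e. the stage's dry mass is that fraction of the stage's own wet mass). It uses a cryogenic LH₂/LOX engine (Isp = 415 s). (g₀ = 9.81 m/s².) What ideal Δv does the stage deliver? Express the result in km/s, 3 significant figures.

Δv ≈ 6.85 km/s

Stage wet mass = m₀ − payload = 184,000 − 8,550 = 175,450 kg.
Stage dry mass = ε × stage wet mass = 0.146 × 175,450 = 25,615.7 kg.
Burnout mass m_f = stage dry + payload = 25,615.7 + 8,550 = 34,165.7 kg.
v_e = Isp · g₀ = 415 × 9.81 = 4071.2 m/s.
Δv = v_e · ln(184,000/34,165.7) = 4071.2 × ln(5.386) = 4071.2 × 1.6837 ≈ 6855 m/s.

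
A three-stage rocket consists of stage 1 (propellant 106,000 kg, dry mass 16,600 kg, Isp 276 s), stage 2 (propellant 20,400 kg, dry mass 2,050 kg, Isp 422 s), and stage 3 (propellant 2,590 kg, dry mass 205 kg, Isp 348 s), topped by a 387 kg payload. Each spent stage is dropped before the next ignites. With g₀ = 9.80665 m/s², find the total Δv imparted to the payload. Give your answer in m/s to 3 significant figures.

Δv ≈ 15700 m/s

Ignition mass of stage 1 = 106,000+16,600 + 20,400+2,050 + 2,590+205 + 387 = 148,232 kg.
Stage 1: m₀ = 148,232 kg, m_f = 148,232 − 106,000 = 42,232 kg; Δv = 276×9.80665×ln(3.51) = 2706.6×1.2556 ≈ 3398 m/s.
Stage 2: m₀ = 25,632 kg, m_f = 25,632 − 20,400 = 5,232 kg; Δv = 422×9.80665×ln(4.899) = 4138.4×1.5890 ≈ 6576 m/s.
Stage 3: m₀ = 3,182 kg, m_f = 3,182 − 2,590 = 592 kg; Δv = 348×9.80665×ln(5.375) = 3412.7×1.6818 ≈ 5739 m/s.
Total Δv = 3398 + 6576 + 5739 = 15713 m/s.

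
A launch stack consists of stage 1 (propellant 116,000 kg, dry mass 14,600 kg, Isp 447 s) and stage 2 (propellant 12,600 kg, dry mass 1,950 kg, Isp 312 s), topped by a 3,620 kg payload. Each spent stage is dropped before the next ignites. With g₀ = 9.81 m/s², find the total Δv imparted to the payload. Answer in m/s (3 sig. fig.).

Δv ≈ 10300 m/s

Ignition mass of stage 1 = 116,000+14,600 + 12,600+1,950 + 3,620 = 148,770 kg.
Stage 1: m₀ = 148,770 kg, m_f = 148,770 − 116,000 = 32,770 kg; Δv = 447×9.81×ln(4.54) = 4385.1×1.5129 ≈ 6634 m/s.
Stage 2: m₀ = 18,170 kg, m_f = 18,170 − 12,600 = 5,570 kg; Δv = 312×9.81×ln(3.262) = 3060.7×1.1824 ≈ 3619 m/s.
Total Δv = 6634 + 3619 = 10253 m/s.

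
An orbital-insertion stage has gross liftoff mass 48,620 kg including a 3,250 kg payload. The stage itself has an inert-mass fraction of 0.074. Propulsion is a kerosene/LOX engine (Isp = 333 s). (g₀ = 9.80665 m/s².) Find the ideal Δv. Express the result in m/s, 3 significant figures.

Δv ≈ 6520 m/s

Stage wet mass = m₀ − payload = 48,620 − 3,250 = 45,370 kg.
Stage dry mass = ε × stage wet mass = 0.074 × 45,370 = 3,357.38 kg.
Burnout mass m_f = stage dry + payload = 3,357.38 + 3,250 = 6,607.38 kg.
v_e = Isp · g₀ = 333 × 9.80665 = 3265.6 m/s.
Using Δv = v_e ln(m₀/m_f): Δv = v_e · ln(48,620/6,607.38) = 3265.6 × ln(7.358) = 3265.6 × 1.9958 ≈ 6518 m/s.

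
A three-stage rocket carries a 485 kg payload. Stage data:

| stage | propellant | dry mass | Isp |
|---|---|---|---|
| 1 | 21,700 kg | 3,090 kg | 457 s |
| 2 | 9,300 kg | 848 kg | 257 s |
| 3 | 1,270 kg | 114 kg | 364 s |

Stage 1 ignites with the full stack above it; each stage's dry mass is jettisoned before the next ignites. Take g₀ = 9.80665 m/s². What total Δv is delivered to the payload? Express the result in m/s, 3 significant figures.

Δv ≈ 11800 m/s

Ignition mass of stage 1 = 21,700+3,090 + 9,300+848 + 1,270+114 + 485 = 36,807 kg.
Stage 1: m₀ = 36,807 kg, m_f = 36,807 − 21,700 = 15,107 kg; Δv = 457×9.80665×ln(2.436) = 4481.6×0.8905 ≈ 3991 m/s.
Stage 2: m₀ = 12,017 kg, m_f = 12,017 − 9,300 = 2,717 kg; Δv = 257×9.80665×ln(4.423) = 2520.3×1.4868 ≈ 3747 m/s.
Stage 3: m₀ = 1,869 kg, m_f = 1,869 − 1,270 = 599 kg; Δv = 364×9.80665×ln(3.12) = 3569.6×1.1379 ≈ 4062 m/s.
Total Δv = 3991 + 3747 + 4062 = 11800 m/s.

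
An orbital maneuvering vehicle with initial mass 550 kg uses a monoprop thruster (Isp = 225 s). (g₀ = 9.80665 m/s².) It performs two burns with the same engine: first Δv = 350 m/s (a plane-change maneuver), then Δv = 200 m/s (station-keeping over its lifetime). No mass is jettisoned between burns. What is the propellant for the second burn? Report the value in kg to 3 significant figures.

v_e = Isp · g₀ = 225 × 9.80665 = 2206.5 m/s.
After the first burn: m = 550 × exp(−350/2206.5) = 550 × 0.85332 = 469.326 kg.
After the second burn: m = 469.326 × exp(−200/2206.5) = 469.326 × 0.91335 = 428.659 kg.
Second-burn propellant = 469.326 − 428.659 = 40.667 kg.

propellant for the second burn ≈ 40.7 kg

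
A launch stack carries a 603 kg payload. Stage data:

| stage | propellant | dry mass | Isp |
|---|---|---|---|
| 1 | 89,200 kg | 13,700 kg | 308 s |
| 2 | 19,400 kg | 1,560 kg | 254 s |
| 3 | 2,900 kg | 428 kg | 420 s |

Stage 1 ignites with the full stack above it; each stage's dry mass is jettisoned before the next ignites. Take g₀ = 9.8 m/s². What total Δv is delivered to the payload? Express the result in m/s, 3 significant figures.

Ignition mass of stage 1 = 89,200+13,700 + 19,400+1,560 + 2,900+428 + 603 = 127,791 kg.
Stage 1: m₀ = 127,791 kg, m_f = 127,791 − 89,200 = 38,591 kg; Δv = 308×9.8×ln(3.311) = 3018.4×1.1974 ≈ 3614 m/s.
Stage 2: m₀ = 24,891 kg, m_f = 24,891 − 19,400 = 5,491 kg; Δv = 254×9.8×ln(4.533) = 2489.2×1.5114 ≈ 3762 m/s.
Stage 3: m₀ = 3,931 kg, m_f = 3,931 − 2,900 = 1,031 kg; Δv = 420×9.8×ln(3.813) = 4116.0×1.3384 ≈ 5509 m/s.
Total Δv = 3614 + 3762 + 5509 = 12885 m/s.

Δv ≈ 12900 m/s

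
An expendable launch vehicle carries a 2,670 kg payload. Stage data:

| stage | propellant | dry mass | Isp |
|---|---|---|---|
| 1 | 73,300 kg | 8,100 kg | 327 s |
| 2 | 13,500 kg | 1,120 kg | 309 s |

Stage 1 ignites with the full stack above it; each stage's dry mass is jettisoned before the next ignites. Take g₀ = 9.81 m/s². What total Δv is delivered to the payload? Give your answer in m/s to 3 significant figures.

Δv ≈ 8960 m/s

Ignition mass of stage 1 = 73,300+8,100 + 13,500+1,120 + 2,670 = 98,690 kg.
Stage 1: m₀ = 98,690 kg, m_f = 98,690 − 73,300 = 25,390 kg; Δv = 327×9.81×ln(3.887) = 3207.9×1.3576 ≈ 4355 m/s.
Stage 2: m₀ = 17,290 kg, m_f = 17,290 − 13,500 = 3,790 kg; Δv = 309×9.81×ln(4.562) = 3031.3×1.5178 ≈ 4601 m/s.
Total Δv = 4355 + 4601 = 8956 m/s.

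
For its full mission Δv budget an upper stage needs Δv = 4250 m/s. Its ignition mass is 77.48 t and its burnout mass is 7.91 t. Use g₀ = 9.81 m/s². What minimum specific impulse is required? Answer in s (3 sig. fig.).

Isp ≈ 190 s

ln(m₀/m_f) = ln(77480/7910) = ln(9.795) = 2.2819.
v_e = Δv / ln(m₀/m_f) = 4250 / 2.2819 = 1862.5 m/s.
Isp = v_e / g₀ = 1862.5 / 9.81 = 189.9 s.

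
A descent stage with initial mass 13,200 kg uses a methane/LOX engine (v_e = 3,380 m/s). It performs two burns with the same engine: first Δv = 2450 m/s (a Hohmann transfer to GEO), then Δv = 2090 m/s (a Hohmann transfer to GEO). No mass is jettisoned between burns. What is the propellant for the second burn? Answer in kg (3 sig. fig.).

After the first burn: m = 13200 × exp(−2450/3380.0) = 13200 × 0.48440 = 6,394.08 kg.
After the second burn: m = 6,394.08 × exp(−2090/3380.0) = 6,394.08 × 0.53884 = 3,445.39 kg.
Second-burn propellant = 6,394.08 − 3,445.39 = 2,948.69 kg.

propellant for the second burn ≈ 2950 kg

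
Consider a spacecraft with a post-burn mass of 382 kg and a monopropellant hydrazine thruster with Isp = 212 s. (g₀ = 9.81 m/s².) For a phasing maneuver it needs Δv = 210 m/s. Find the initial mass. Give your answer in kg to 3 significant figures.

v_e = Isp · g₀ = 212 × 9.81 = 2079.7 m/s.
From the ideal rocket equation, m₀/m_f = exp(Δv / v_e) = exp(210 / 2079.7) = exp(0.1010) = 1.1062.
m₀ = m_f × 1.1062 = 382 × 1.1062 = 422.568 kg.

initial mass ≈ 423 kg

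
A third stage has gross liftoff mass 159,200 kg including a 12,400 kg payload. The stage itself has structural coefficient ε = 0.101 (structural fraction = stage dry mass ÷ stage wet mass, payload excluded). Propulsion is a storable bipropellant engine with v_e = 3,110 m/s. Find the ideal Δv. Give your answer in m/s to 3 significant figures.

Stage wet mass = m₀ − payload = 159,200 − 12,400 = 146,800 kg.
Stage dry mass = ε × stage wet mass = 0.101 × 146,800 = 14,826.8 kg.
Burnout mass m_f = stage dry + payload = 14,826.8 + 12,400 = 27,226.8 kg.
From the ideal rocket equation, Δv = v_e · ln(159,200/27,226.8) = 3110.0 × ln(5.847) = 3110.0 × 1.7660 ≈ 5492 m/s.

Δv ≈ 5490 m/s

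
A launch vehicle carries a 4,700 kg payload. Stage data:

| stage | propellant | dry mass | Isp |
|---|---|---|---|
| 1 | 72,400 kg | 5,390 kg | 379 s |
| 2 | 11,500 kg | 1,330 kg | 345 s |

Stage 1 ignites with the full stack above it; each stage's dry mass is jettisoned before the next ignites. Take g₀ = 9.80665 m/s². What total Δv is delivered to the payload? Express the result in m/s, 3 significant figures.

Ignition mass of stage 1 = 72,400+5,390 + 11,500+1,330 + 4,700 = 95,320 kg.
Stage 1: m₀ = 95,320 kg, m_f = 95,320 − 72,400 = 22,920 kg; Δv = 379×9.80665×ln(4.159) = 3716.7×1.4252 ≈ 5297 m/s.
Stage 2: m₀ = 17,530 kg, m_f = 17,530 − 11,500 = 6,030 kg; Δv = 345×9.80665×ln(2.907) = 3383.3×1.0672 ≈ 3611 m/s.
Total Δv = 5297 + 3611 = 8908 m/s.

Δv ≈ 8910 m/s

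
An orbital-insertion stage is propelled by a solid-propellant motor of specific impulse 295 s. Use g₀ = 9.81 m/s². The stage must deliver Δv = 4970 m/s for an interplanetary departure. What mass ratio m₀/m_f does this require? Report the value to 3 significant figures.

v_e = Isp · g₀ = 295 × 9.81 = 2894.0 m/s.
m₀/m_f = exp(Δv / v_e) = exp(4970 / 2894.0) = exp(1.7174) = 5.5699.

mass ratio ≈ 5.57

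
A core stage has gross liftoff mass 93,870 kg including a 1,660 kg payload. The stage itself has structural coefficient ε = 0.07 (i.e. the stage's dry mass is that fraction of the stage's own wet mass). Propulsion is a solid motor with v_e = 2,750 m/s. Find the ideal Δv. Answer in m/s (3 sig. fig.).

Δv ≈ 6730 m/s

Stage wet mass = m₀ − payload = 93,870 − 1,660 = 92,210 kg.
Stage dry mass = ε × stage wet mass = 0.07 × 92,210 = 6,454.7 kg.
Burnout mass m_f = stage dry + payload = 6,454.7 + 1,660 = 8,114.7 kg.
Δv = v_e · ln(93,870/8,114.7) = 2750.0 × ln(11.57) = 2750.0 × 2.4482 ≈ 6733 m/s.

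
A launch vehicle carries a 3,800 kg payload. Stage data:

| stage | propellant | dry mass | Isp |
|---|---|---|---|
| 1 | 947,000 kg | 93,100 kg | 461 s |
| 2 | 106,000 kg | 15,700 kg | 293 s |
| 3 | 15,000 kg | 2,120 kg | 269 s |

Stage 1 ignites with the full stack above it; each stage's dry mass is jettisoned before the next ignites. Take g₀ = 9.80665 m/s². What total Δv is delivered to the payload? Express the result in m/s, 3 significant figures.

Ignition mass of stage 1 = 947,000+93,100 + 106,000+15,700 + 15,000+2,120 + 3,800 = 1,182,720 kg.
Stage 1: m₀ = 1,182,720 kg, m_f = 1,182,720 − 947,000 = 235,720 kg; Δv = 461×9.80665×ln(5.017) = 4520.9×1.6129 ≈ 7292 m/s.
Stage 2: m₀ = 142,620 kg, m_f = 142,620 − 106,000 = 36,620 kg; Δv = 293×9.80665×ln(3.895) = 2873.3×1.3596 ≈ 3907 m/s.
Stage 3: m₀ = 20,920 kg, m_f = 20,920 − 15,000 = 5,920 kg; Δv = 269×9.80665×ln(3.534) = 2638.0×1.2624 ≈ 3330 m/s.
Total Δv = 7292 + 3907 + 3330 = 14529 m/s.

Δv ≈ 14500 m/s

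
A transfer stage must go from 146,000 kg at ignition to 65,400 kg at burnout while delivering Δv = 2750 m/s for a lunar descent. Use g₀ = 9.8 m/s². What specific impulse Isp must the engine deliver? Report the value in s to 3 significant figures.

Isp ≈ 349 s

ln(m₀/m_f) = ln(146000/65400) = ln(2.232) = 0.8031.
By the Tsiolkovsky rocket equation, v_e = Δv / ln(m₀/m_f) = 2750 / 0.8031 = 3424.3 m/s.
Isp = v_e / g₀ = 3424.3 / 9.8 = 349.4 s.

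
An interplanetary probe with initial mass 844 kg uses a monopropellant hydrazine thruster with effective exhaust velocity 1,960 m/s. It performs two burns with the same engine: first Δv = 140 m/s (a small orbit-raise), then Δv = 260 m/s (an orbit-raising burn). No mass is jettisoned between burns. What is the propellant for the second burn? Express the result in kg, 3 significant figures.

After the first burn: m = 844 × exp(−140/1960.0) = 844 × 0.93106 = 785.815 kg.
After the second burn: m = 785.815 × exp(−260/1960.0) = 785.815 × 0.87577 = 688.193 kg.
Second-burn propellant = 785.815 − 688.193 = 97.622 kg.

propellant for the second burn ≈ 97.6 kg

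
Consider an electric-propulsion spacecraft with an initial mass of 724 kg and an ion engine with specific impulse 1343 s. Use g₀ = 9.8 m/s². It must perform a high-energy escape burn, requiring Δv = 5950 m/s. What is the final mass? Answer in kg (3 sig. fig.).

v_e = Isp · g₀ = 1343 × 9.8 = 13161.4 m/s.
m₀/m_f = exp(Δv / v_e) = exp(5950 / 13161.4) = exp(0.4521) = 1.5716.
m_f = m₀ / 1.5716 = 724 / 1.5716 = 460.677 kg.

final mass ≈ 461 kg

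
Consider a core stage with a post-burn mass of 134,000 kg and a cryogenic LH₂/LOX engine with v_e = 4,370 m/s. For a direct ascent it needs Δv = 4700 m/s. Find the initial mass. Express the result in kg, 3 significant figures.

m₀/m_f = exp(Δv / v_e) = exp(4700 / 4370.0) = exp(1.0755) = 2.9315.
m₀ = m_f × 2.9315 = 134,000 × 2.9315 = 392,821 kg.

initial mass ≈ 393000 kg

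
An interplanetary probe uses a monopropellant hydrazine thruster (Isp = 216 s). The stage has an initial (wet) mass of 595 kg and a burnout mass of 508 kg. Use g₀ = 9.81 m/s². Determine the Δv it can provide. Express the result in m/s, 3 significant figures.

Δv ≈ 335 m/s

v_e = Isp · g₀ = 216 × 9.81 = 2119.0 m/s.
Δv = v_e · ln(m₀/m_f) = 2119.0 × ln(1.171) = 2119.0 × 0.1581 ≈ 335.0 m/s.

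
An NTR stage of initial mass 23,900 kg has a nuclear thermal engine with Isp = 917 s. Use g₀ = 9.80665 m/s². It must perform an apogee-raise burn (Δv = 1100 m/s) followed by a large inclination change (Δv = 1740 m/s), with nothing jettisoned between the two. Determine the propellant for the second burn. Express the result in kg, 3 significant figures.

propellant for the second burn ≈ 3720 kg

v_e = Isp · g₀ = 917 × 9.80665 = 8992.7 m/s.
After the first burn: m = 23900 × exp(−1100/8992.7) = 23900 × 0.88486 = 21,148.2 kg.
After the second burn: m = 21,148.2 × exp(−1740/8992.7) = 21,148.2 × 0.82408 = 17,427.8 kg.
Second-burn propellant = 21,148.2 − 17,427.8 = 3,720.4 kg.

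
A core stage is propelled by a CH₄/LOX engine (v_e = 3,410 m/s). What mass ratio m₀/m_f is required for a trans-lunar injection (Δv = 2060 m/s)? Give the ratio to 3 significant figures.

From the ideal rocket equation, m₀/m_f = exp(Δv / v_e) = exp(2060 / 3410.0) = exp(0.6041) = 1.8296.

mass ratio ≈ 1.83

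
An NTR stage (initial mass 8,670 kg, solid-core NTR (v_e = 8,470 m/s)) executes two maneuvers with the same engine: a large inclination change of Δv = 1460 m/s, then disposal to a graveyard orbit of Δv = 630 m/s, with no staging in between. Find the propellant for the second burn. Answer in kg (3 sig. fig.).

propellant for the second burn ≈ 523 kg

After the first burn: m = 8670 × exp(−1460/8470.0) = 8670 × 0.84167 = 7,297.28 kg.
After the second burn: m = 7,297.28 × exp(−630/8470.0) = 7,297.28 × 0.92832 = 6,774.21 kg.
Second-burn propellant = 7,297.28 − 6,774.21 = 523.07 kg.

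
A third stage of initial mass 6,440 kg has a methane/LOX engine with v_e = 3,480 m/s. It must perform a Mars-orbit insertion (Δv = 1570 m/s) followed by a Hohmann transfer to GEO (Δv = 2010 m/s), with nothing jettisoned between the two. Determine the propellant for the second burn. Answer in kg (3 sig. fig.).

After the first burn: m = 6440 × exp(−1570/3480.0) = 6440 × 0.63690 = 4,101.64 kg.
After the second burn: m = 4,101.64 × exp(−2010/3480.0) = 4,101.64 × 0.56125 = 2,302.05 kg.
Second-burn propellant = 4,101.64 − 2,302.05 = 1,799.59 kg.

propellant for the second burn ≈ 1800 kg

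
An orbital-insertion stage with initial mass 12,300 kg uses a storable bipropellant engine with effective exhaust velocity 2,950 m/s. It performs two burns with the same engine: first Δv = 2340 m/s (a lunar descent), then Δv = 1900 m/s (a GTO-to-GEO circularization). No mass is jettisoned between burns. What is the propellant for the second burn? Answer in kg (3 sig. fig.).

After the first burn: m = 12300 × exp(−2340/2950.0) = 12300 × 0.45239 = 5,564.4 kg.
After the second burn: m = 5,564.4 × exp(−1900/2950.0) = 5,564.4 × 0.52515 = 2,922.14 kg.
Second-burn propellant = 5,564.4 − 2,922.14 = 2,642.26 kg.

propellant for the second burn ≈ 2640 kg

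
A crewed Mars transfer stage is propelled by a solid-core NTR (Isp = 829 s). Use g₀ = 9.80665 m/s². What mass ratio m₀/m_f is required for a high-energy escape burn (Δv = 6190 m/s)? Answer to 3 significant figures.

v_e = Isp · g₀ = 829 × 9.80665 = 8129.7 m/s.
By the Tsiolkovsky rocket equation, m₀/m_f = exp(Δv / v_e) = exp(6190 / 8129.7) = exp(0.7614) = 2.1413.

mass ratio ≈ 2.14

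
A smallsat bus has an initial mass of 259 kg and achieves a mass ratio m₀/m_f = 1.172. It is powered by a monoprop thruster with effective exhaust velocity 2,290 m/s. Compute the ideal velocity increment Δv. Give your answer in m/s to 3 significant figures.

Δv ≈ 363 m/s

Δv = v_e · ln(1.172) = 2290.0 × 0.1587 ≈ 363.4 m/s.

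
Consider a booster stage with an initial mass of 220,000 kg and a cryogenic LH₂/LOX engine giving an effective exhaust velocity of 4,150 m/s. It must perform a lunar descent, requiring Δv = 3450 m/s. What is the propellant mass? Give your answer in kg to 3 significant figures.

Rocket equation: m₀/m_f = exp(Δv / v_e) = exp(3450 / 4150.0) = exp(0.8313) = 2.2964.
m_f = 220,000 / 2.2964 = 95,802.1 kg, so propellant = m₀ − m_f = 220,000 − 95,802.1 = 124,197.9 kg.

propellant mass ≈ 124000 kg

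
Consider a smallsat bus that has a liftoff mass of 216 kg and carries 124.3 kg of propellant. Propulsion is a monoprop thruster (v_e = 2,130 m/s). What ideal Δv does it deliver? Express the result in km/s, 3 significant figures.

m_f = m₀ − m_prop = 216 − 124.3 = 91.7 kg.
By the Tsiolkovsky rocket equation, Δv = v_e · ln(m₀/m_f) = 2130.0 × ln(2.356) = 2130.0 × 0.8568 ≈ 1824.9 m/s.

Δv ≈ 1.82 km/s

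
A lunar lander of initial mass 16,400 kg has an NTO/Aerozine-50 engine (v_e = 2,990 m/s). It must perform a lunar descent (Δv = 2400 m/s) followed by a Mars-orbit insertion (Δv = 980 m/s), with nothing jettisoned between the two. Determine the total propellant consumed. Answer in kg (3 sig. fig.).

total propellant consumed ≈ 11100 kg

After the first burn: m = 16400 × exp(−2400/2990.0) = 16400 × 0.44813 = 7,349.33 kg.
After the second burn: m = 7,349.33 × exp(−980/2990.0) = 7,349.33 × 0.72054 = 5,295.49 kg.
Total propellant = m₀ − m_final = 16400 − 5,295.49 = 11,104.51 kg.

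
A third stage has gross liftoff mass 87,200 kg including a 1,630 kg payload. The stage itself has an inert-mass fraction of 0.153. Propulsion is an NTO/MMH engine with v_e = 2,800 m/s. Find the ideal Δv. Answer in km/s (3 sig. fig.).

Stage wet mass = m₀ − payload = 87,200 − 1,630 = 85,570 kg.
Stage dry mass = ε × stage wet mass = 0.153 × 85,570 = 13,092.2 kg.
Burnout mass m_f = stage dry + payload = 13,092.2 + 1,630 = 14,722.2 kg.
From the ideal rocket equation, Δv = v_e · ln(87,200/14,722.2) = 2800.0 × ln(5.923) = 2800.0 × 1.7788 ≈ 4981 m/s.

Δv ≈ 4.98 km/s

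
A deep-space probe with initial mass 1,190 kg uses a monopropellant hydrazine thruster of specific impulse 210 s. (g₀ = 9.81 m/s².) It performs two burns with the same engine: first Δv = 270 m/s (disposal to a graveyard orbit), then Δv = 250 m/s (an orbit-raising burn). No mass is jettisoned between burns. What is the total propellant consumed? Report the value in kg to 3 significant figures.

v_e = Isp · g₀ = 210 × 9.81 = 2060.1 m/s.
After the first burn: m = 1190 × exp(−270/2060.1) = 1190 × 0.87716 = 1,043.82 kg.
After the second burn: m = 1,043.82 × exp(−250/2060.1) = 1,043.82 × 0.88572 = 924.532 kg.
Total propellant = m₀ − m_final = 1190 − 924.532 = 265.468 kg.

total propellant consumed ≈ 265 kg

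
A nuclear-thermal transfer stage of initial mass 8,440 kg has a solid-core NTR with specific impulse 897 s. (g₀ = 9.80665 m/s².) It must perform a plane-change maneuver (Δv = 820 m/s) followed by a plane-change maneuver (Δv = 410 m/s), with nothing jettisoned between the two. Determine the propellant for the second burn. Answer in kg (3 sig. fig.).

propellant for the second burn ≈ 350 kg

v_e = Isp · g₀ = 897 × 9.80665 = 8796.6 m/s.
After the first burn: m = 8440 × exp(−820/8796.6) = 8440 × 0.91099 = 7,688.76 kg.
After the second burn: m = 7,688.76 × exp(−410/8796.6) = 7,688.76 × 0.95446 = 7,338.61 kg.
Second-burn propellant = 7,688.76 − 7,338.61 = 350.15 kg.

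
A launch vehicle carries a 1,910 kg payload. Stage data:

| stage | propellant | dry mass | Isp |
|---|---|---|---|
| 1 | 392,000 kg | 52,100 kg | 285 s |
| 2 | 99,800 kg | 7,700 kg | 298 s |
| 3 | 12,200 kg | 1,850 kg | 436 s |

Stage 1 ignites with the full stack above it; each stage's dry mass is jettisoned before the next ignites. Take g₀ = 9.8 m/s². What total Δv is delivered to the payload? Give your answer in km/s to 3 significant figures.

Ignition mass of stage 1 = 392,000+52,100 + 99,800+7,700 + 12,200+1,850 + 1,910 = 567,560 kg.
Stage 1: m₀ = 567,560 kg, m_f = 567,560 − 392,000 = 175,560 kg; Δv = 285×9.8×ln(3.233) = 2793.0×1.1734 ≈ 3277 m/s.
Stage 2: m₀ = 123,460 kg, m_f = 123,460 − 99,800 = 23,660 kg; Δv = 298×9.8×ln(5.218) = 2920.4×1.6521 ≈ 4825 m/s.
Stage 3: m₀ = 15,960 kg, m_f = 15,960 − 12,200 = 3,760 kg; Δv = 436×9.8×ln(4.245) = 4272.8×1.4457 ≈ 6177 m/s.
Total Δv = 3277 + 4825 + 6177 = 14279 m/s.

Δv ≈ 14.3 km/s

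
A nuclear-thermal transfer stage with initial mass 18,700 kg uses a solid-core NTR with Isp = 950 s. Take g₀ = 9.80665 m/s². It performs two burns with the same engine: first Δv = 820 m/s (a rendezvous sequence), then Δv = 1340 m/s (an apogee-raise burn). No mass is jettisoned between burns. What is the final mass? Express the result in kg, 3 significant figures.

v_e = Isp · g₀ = 950 × 9.80665 = 9316.3 m/s.
After the first burn: m = 18700 × exp(−820/9316.3) = 18700 × 0.91574 = 17,124.3 kg.
After the second burn: m = 17,124.3 × exp(−1340/9316.3) = 17,124.3 × 0.86603 = 14,830.2 kg.

final mass ≈ 14800 kg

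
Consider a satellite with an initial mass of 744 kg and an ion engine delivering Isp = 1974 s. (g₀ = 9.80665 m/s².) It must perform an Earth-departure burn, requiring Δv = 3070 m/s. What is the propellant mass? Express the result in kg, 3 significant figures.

propellant mass ≈ 109 kg

v_e = Isp · g₀ = 1974 × 9.80665 = 19358.3 m/s.
Rocket equation: m₀/m_f = exp(Δv / v_e) = exp(3070 / 19358.3) = exp(0.1586) = 1.1719.
m_f = 744 / 1.1719 = 634.866 kg, so propellant = m₀ − m_f = 744 − 634.866 = 109.134 kg.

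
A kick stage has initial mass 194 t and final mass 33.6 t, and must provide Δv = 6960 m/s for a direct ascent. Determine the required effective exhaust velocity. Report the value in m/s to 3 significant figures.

ln(m₀/m_f) = ln(194000/33600) = ln(5.774) = 1.7533.
By the Tsiolkovsky rocket equation, v_e = Δv / ln(m₀/m_f) = 6960 / 1.7533 = 3969.6 m/s.

v_e ≈ 3970 m/s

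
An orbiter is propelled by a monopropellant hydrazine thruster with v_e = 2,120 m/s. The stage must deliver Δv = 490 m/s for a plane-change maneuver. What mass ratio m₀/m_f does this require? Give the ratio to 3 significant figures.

mass ratio ≈ 1.26

From the ideal rocket equation, m₀/m_f = exp(Δv / v_e) = exp(490 / 2120.0) = exp(0.2311) = 1.2600.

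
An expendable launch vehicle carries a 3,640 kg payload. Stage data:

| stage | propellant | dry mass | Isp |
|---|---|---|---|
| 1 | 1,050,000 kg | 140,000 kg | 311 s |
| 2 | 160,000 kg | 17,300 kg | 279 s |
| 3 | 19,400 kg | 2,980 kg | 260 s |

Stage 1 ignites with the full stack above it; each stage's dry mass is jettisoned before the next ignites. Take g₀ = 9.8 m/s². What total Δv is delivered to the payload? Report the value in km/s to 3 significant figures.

Ignition mass of stage 1 = 1,050,000+140,000 + 160,000+17,300 + 19,400+2,980 + 3,640 = 1,393,320 kg.
Stage 1: m₀ = 1,393,320 kg, m_f = 1,393,320 − 1,050,000 = 343,320 kg; Δv = 311×9.8×ln(4.058) = 3047.8×1.4008 ≈ 4269 m/s.
Stage 2: m₀ = 203,320 kg, m_f = 203,320 − 160,000 = 43,320 kg; Δv = 279×9.8×ln(4.693) = 2734.2×1.5462 ≈ 4228 m/s.
Stage 3: m₀ = 26,020 kg, m_f = 26,020 − 19,400 = 6,620 kg; Δv = 260×9.8×ln(3.931) = 2548.0×1.3688 ≈ 3488 m/s.
Total Δv = 4269 + 4228 + 3488 = 11985 m/s.

Δv ≈ 12.0 km/s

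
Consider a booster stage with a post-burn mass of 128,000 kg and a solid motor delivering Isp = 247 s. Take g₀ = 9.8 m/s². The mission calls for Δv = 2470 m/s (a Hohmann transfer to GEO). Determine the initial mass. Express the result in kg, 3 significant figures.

initial mass ≈ 355000 kg

v_e = Isp · g₀ = 247 × 9.8 = 2420.6 m/s.
m₀/m_f = exp(Δv / v_e) = exp(2470 / 2420.6) = exp(1.0204) = 2.7743.
m₀ = m_f × 2.7743 = 128,000 × 2.7743 = 355,110 kg.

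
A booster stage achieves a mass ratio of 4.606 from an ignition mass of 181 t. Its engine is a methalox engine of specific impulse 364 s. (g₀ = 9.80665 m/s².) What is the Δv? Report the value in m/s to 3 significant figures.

v_e = Isp · g₀ = 364 × 9.80665 = 3569.6 m/s.
Δv = v_e · ln(4.606) = 3569.6 × 1.5274 ≈ 5452.1 m/s.

Δv ≈ 5450 m/s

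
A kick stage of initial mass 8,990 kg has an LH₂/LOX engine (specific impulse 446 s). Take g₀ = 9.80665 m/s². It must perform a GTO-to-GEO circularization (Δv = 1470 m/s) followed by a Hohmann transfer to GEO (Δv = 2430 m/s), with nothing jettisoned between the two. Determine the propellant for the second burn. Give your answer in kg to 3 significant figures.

propellant for the second burn ≈ 2740 kg

v_e = Isp · g₀ = 446 × 9.80665 = 4373.8 m/s.
After the first burn: m = 8990 × exp(−1470/4373.8) = 8990 × 0.71456 = 6,423.89 kg.
After the second burn: m = 6,423.89 × exp(−2430/4373.8) = 6,423.89 × 0.57374 = 3,685.64 kg.
Second-burn propellant = 6,423.89 − 3,685.64 = 2,738.25 kg.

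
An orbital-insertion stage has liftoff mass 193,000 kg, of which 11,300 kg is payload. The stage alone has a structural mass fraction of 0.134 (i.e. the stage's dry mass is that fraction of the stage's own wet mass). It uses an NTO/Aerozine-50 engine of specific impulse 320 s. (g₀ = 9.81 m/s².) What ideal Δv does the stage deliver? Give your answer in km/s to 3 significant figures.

Stage wet mass = m₀ − payload = 193,000 − 11,300 = 181,700 kg.
Stage dry mass = ε × stage wet mass = 0.134 × 181,700 = 24,347.8 kg.
Burnout mass m_f = stage dry + payload = 24,347.8 + 11,300 = 35,647.8 kg.
v_e = Isp · g₀ = 320 × 9.81 = 3139.2 m/s.
Δv = v_e · ln(193,000/35,647.8) = 3139.2 × ln(5.414) = 3139.2 × 1.6890 ≈ 5302 m/s.

Δv ≈ 5.30 km/s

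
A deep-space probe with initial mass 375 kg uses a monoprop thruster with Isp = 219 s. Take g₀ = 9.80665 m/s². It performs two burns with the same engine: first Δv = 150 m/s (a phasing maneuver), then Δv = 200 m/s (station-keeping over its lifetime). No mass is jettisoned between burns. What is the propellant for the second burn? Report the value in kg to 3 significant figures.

propellant for the second burn ≈ 31.1 kg

v_e = Isp · g₀ = 219 × 9.80665 = 2147.7 m/s.
After the first burn: m = 375 × exp(−150/2147.7) = 375 × 0.93254 = 349.703 kg.
After the second burn: m = 349.703 × exp(−200/2147.7) = 349.703 × 0.91108 = 318.607 kg.
Second-burn propellant = 349.703 − 318.607 = 31.096 kg.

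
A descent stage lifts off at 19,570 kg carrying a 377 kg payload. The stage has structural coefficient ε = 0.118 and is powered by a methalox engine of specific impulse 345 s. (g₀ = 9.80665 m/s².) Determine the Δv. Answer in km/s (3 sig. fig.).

Stage wet mass = m₀ − payload = 19,570 − 377 = 19,193 kg.
Stage dry mass = ε × stage wet mass = 0.118 × 19,193 = 2,264.77 kg.
Burnout mass m_f = stage dry + payload = 2,264.77 + 377 = 2,641.77 kg.
v_e = Isp · g₀ = 345 × 9.80665 = 3383.3 m/s.
Rocket equation: Δv = v_e · ln(19,570/2,641.77) = 3383.3 × ln(7.408) = 3383.3 × 2.0025 ≈ 6775 m/s.

Δv ≈ 6.78 km/s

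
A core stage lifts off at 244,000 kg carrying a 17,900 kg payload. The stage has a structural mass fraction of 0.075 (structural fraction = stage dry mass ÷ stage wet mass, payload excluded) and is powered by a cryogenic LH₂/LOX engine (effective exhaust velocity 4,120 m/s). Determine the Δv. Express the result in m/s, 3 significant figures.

Stage wet mass = m₀ − payload = 244,000 − 17,900 = 226,100 kg.
Stage dry mass = ε × stage wet mass = 0.075 × 226,100 = 16,957.5 kg.
Burnout mass m_f = stage dry + payload = 16,957.5 + 17,900 = 34,857.5 kg.
Δv = v_e · ln(244,000/34,857.5) = 4120.0 × ln(7) = 4120.0 × 1.9459 ≈ 8017 m/s.

Δv ≈ 8020 m/s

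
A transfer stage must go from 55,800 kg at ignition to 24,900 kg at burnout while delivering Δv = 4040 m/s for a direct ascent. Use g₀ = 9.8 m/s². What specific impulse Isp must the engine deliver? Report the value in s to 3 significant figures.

ln(m₀/m_f) = ln(55800/24900) = ln(2.241) = 0.8069.
v_e = Δv / ln(m₀/m_f) = 4040 / 0.8069 = 5006.8 m/s.
Isp = v_e / g₀ = 5006.8 / 9.8 = 510.9 s.

Isp ≈ 511 s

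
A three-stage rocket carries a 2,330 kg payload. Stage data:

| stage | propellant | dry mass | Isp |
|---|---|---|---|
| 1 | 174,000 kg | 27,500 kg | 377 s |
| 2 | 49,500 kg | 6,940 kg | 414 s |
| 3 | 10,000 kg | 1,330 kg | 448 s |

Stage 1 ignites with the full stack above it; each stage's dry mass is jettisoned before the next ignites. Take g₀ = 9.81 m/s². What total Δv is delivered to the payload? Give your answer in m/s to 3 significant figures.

Δv ≈ 14500 m/s

Ignition mass of stage 1 = 174,000+27,500 + 49,500+6,940 + 10,000+1,330 + 2,330 = 271,600 kg.
Stage 1: m₀ = 271,600 kg, m_f = 271,600 − 174,000 = 97,600 kg; Δv = 377×9.81×ln(2.783) = 3698.4×1.0235 ≈ 3785 m/s.
Stage 2: m₀ = 70,100 kg, m_f = 70,100 − 49,500 = 20,600 kg; Δv = 414×9.81×ln(3.403) = 4061.3×1.2246 ≈ 4974 m/s.
Stage 3: m₀ = 13,660 kg, m_f = 13,660 − 10,000 = 3,660 kg; Δv = 448×9.81×ln(3.732) = 4394.9×1.3170 ≈ 5788 m/s.
Total Δv = 3785 + 4974 + 5788 = 14547 m/s.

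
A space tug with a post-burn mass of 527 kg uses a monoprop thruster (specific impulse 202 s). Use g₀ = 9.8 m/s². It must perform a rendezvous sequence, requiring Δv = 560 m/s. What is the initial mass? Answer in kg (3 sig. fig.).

initial mass ≈ 699 kg

v_e = Isp · g₀ = 202 × 9.8 = 1979.6 m/s.
By the Tsiolkovsky rocket equation, m₀/m_f = exp(Δv / v_e) = exp(560 / 1979.6) = exp(0.2829) = 1.3270.
m₀ = m_f × 1.3270 = 527 × 1.3270 = 699.329 kg.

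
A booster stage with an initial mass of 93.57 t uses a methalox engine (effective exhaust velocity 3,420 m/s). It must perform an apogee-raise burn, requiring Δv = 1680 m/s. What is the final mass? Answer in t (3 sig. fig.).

final mass ≈ 57.3 t

Using Δv = v_e ln(m₀/m_f): m₀/m_f = exp(Δv / v_e) = exp(1680 / 3420.0) = exp(0.4912) = 1.6343.
m_f = m₀ / 1.6343 = 93.57 / 1.6343 = 57.2539 t.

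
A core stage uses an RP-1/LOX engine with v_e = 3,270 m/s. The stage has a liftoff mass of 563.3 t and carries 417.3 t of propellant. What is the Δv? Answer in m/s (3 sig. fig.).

Δv ≈ 4420 m/s

m_f = m₀ − m_prop = 563.3 − 417.3 = 146 t.
Δv = v_e · ln(m₀/m_f) = 3270.0 × ln(3.858) = 3270.0 × 1.3502 ≈ 4415.2 m/s.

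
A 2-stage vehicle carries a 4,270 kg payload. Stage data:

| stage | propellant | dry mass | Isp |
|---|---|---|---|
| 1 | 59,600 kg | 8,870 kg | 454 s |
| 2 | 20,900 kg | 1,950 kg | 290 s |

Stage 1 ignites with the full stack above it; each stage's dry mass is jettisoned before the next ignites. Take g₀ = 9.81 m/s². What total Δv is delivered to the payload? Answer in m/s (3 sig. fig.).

Ignition mass of stage 1 = 59,600+8,870 + 20,900+1,950 + 4,270 = 95,590 kg.
Stage 1: m₀ = 95,590 kg, m_f = 95,590 − 59,600 = 35,990 kg; Δv = 454×9.81×ln(2.656) = 4453.7×0.9768 ≈ 4351 m/s.
Stage 2: m₀ = 27,120 kg, m_f = 27,120 − 20,900 = 6,220 kg; Δv = 290×9.81×ln(4.36) = 2844.9×1.4725 ≈ 4189 m/s.
Total Δv = 4351 + 4189 = 8540 m/s.

Δv ≈ 8540 m/s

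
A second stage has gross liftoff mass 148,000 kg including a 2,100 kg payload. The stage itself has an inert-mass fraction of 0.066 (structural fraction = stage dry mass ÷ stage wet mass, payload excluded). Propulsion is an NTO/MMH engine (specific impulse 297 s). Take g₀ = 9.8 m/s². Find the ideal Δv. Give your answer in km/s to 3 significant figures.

Stage wet mass = m₀ − payload = 148,000 − 2,100 = 145,900 kg.
Stage dry mass = ε × stage wet mass = 0.066 × 145,900 = 9,629.4 kg.
Burnout mass m_f = stage dry + payload = 9,629.4 + 2,100 = 11,729.4 kg.
v_e = Isp · g₀ = 297 × 9.8 = 2910.6 m/s.
Rocket equation: Δv = v_e · ln(148,000/11,729.4) = 2910.6 × ln(12.62) = 2910.6 × 2.5351 ≈ 7379 m/s.

Δv ≈ 7.38 km/s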